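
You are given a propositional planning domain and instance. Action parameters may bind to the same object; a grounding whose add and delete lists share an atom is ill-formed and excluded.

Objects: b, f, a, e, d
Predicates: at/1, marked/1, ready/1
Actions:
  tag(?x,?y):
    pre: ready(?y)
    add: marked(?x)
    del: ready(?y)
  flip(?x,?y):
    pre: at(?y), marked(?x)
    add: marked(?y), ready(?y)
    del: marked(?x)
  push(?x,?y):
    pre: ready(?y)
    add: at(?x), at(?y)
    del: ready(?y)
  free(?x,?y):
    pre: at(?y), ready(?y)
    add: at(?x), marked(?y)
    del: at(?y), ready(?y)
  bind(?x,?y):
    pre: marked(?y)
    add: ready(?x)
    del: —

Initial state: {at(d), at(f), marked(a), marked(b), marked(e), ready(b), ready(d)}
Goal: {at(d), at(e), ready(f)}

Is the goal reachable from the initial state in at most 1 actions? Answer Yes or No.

No

1. flip(b,f)  →  {at(d), at(f), marked(a), marked(e), marked(f), ready(b), ready(d), ready(f)}
2. push(e,b)  →  {at(b), at(d), at(e), at(f), marked(a), marked(e), marked(f), ready(d), ready(f)}
optimal plan length = 2; 2 > 1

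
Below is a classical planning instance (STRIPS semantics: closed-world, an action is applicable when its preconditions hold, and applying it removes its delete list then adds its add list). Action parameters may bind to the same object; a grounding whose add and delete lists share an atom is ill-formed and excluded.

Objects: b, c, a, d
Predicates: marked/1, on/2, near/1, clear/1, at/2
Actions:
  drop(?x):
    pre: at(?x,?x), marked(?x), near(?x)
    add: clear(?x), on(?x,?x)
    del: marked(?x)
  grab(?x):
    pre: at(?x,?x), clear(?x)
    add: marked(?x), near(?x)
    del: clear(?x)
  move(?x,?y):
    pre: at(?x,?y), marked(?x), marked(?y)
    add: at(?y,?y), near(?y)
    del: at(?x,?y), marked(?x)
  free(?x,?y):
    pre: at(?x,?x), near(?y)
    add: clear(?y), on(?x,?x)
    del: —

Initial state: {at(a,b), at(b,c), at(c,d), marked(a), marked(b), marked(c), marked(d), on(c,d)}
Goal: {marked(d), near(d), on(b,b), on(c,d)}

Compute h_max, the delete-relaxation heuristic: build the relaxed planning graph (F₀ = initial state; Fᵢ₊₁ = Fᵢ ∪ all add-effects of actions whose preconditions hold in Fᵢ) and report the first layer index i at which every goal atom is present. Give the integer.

2

F0 = init (8 atoms)
F1 = F0 ∪ {at(b,b), at(c,c), at(d,d), near(b), near(c), near(d)}  (14 atoms)
F2 = F1 ∪ {clear(b), clear(c), clear(d), on(b,b), on(c,c), on(d,d)}  (20 atoms)
goal ⊆ F2  ⇒  h_max = 2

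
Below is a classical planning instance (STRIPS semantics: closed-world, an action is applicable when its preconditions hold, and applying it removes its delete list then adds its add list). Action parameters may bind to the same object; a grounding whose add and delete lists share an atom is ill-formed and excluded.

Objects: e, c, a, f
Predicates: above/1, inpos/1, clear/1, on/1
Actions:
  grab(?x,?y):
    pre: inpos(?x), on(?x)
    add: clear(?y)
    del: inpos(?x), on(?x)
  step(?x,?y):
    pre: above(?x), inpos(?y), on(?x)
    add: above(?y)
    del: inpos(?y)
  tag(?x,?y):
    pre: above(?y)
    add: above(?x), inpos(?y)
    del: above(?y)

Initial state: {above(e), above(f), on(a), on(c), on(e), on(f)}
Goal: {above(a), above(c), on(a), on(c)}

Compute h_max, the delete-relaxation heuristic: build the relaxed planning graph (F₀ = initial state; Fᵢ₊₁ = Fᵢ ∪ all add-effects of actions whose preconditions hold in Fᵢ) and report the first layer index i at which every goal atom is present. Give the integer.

F0 = init (6 atoms)
F1 = F0 ∪ {above(a), above(c), inpos(e), inpos(f)}  (10 atoms)
goal ⊆ F1  ⇒  h_max = 1

1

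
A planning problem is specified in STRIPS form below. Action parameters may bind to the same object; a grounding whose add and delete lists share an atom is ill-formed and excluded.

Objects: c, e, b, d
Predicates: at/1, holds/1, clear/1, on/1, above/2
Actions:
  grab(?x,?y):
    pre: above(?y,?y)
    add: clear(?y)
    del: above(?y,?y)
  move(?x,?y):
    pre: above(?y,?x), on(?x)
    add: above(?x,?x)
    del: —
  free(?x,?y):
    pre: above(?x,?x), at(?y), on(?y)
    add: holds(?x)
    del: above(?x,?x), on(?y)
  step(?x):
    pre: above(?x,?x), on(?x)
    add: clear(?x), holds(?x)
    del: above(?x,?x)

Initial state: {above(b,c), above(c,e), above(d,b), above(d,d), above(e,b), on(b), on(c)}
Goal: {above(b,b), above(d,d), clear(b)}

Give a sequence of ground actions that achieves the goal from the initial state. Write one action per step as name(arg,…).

1. move(b,e)  →  {above(b,b), above(b,c), above(c,e), above(d,b), above(d,d), above(e,b), on(b), on(c)}
2. grab(c,b)  →  {above(b,c), above(c,e), above(d,b), above(d,d), above(e,b), clear(b), on(b), on(c)}
3. move(b,e)  →  {above(b,b), above(b,c), above(c,e), above(d,b), above(d,d), above(e,b), clear(b), on(b), on(c)}

move(b,e); grab(c,b); move(b,e)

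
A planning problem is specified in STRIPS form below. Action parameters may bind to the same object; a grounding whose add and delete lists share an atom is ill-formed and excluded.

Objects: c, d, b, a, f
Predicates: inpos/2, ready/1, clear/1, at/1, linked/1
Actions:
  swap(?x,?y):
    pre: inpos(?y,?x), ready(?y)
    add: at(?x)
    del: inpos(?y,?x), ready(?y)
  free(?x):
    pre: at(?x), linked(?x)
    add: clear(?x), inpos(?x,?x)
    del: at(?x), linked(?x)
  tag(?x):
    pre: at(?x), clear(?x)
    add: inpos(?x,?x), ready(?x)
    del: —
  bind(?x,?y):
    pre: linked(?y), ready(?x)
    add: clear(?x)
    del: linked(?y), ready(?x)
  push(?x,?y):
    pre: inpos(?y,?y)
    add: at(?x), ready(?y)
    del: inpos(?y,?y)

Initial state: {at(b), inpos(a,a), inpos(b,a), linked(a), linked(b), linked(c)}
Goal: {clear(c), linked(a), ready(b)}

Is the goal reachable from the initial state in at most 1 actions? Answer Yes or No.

No

1. free(b)  →  {clear(b), inpos(a,a), inpos(b,a), inpos(b,b), linked(a), linked(c)}
2. push(c,b)  →  {at(c), clear(b), inpos(a,a), inpos(b,a), linked(a), linked(c), ready(b)}
3. free(c)  →  {clear(b), clear(c), inpos(a,a), inpos(b,a), inpos(c,c), linked(a), ready(b)}
optimal plan length = 3; 3 > 1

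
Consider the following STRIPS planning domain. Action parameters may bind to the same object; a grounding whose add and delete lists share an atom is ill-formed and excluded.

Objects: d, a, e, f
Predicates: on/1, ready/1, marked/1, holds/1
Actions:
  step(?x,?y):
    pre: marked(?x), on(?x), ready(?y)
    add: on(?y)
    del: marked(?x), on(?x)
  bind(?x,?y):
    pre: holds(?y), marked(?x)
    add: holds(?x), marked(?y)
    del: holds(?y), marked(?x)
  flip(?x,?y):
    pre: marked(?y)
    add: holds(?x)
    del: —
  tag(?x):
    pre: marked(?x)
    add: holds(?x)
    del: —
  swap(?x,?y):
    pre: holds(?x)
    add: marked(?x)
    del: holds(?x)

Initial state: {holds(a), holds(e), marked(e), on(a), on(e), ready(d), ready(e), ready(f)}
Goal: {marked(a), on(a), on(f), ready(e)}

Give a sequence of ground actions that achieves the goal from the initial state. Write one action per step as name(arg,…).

step(e,f); swap(a,d)

1. step(e,f)  →  {holds(a), holds(e), on(a), on(f), ready(d), ready(e), ready(f)}
2. swap(a,d)  →  {holds(e), marked(a), on(a), on(f), ready(d), ready(e), ready(f)}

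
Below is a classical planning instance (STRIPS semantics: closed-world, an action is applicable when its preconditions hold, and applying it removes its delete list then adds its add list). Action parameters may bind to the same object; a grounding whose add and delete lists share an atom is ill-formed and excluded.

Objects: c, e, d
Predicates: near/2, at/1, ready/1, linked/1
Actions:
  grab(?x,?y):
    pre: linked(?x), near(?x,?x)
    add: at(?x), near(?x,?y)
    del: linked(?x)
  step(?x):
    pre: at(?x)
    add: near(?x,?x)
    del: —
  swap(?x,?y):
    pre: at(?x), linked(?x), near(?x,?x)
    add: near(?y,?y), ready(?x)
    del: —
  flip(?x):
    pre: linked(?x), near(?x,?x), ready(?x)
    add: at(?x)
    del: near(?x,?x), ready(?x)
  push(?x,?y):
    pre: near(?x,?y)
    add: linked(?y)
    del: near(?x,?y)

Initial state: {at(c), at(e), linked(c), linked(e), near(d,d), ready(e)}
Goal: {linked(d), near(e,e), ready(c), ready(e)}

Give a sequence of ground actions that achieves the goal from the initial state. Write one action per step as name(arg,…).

step(c); swap(c,e); push(d,d)

1. step(c)  →  {at(c), at(e), linked(c), linked(e), near(c,c), near(d,d), ready(e)}
2. swap(c,e)  →  {at(c), at(e), linked(c), linked(e), near(c,c), near(d,d), near(e,e), ready(c), ready(e)}
3. push(d,d)  →  {at(c), at(e), linked(c), linked(d), linked(e), near(c,c), near(e,e), ready(c), ready(e)}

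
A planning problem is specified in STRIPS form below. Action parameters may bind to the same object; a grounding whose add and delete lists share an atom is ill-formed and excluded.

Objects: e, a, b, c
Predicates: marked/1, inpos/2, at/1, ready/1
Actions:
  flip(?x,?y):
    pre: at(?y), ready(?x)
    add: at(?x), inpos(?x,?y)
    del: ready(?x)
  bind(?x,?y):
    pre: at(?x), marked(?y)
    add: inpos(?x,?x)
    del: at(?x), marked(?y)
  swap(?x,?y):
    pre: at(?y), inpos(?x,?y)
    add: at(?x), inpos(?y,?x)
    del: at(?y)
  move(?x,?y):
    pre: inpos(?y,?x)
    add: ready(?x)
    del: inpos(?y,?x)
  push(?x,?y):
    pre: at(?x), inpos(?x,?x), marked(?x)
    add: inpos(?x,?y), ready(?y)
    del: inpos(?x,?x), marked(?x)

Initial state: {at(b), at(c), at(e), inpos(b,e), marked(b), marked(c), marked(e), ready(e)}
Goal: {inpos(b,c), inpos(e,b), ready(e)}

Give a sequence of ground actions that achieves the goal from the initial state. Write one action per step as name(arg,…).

bind(b,e); swap(b,e); push(b,c)

1. bind(b,e)  →  {at(c), at(e), inpos(b,b), inpos(b,e), marked(b), marked(c), ready(e)}
2. swap(b,e)  →  {at(b), at(c), inpos(b,b), inpos(b,e), inpos(e,b), marked(b), marked(c), ready(e)}
3. push(b,c)  →  {at(b), at(c), inpos(b,c), inpos(b,e), inpos(e,b), marked(c), ready(c), ready(e)}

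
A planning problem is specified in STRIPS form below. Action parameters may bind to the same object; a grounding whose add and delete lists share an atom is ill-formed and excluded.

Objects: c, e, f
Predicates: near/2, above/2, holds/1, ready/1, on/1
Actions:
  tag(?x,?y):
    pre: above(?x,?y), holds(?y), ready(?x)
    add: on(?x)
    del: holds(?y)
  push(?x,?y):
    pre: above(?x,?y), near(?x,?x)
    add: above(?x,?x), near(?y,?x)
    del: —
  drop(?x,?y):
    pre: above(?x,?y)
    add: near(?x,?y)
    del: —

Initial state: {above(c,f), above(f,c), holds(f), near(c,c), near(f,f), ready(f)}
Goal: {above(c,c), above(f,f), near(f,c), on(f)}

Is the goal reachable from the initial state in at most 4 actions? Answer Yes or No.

1. push(c,f)  →  {above(c,c), above(c,f), above(f,c), holds(f), near(c,c), near(f,c), near(f,f), ready(f)}
2. push(f,c)  →  {above(c,c), above(c,f), above(f,c), above(f,f), holds(f), near(c,c), near(c,f), near(f,c), near(f,f), ready(f)}
3. tag(f,f)  →  {above(c,c), above(c,f), above(f,c), above(f,f), near(c,c), near(c,f), near(f,c), near(f,f), on(f), ready(f)}
optimal plan length = 3; 3 ≤ 4

Yes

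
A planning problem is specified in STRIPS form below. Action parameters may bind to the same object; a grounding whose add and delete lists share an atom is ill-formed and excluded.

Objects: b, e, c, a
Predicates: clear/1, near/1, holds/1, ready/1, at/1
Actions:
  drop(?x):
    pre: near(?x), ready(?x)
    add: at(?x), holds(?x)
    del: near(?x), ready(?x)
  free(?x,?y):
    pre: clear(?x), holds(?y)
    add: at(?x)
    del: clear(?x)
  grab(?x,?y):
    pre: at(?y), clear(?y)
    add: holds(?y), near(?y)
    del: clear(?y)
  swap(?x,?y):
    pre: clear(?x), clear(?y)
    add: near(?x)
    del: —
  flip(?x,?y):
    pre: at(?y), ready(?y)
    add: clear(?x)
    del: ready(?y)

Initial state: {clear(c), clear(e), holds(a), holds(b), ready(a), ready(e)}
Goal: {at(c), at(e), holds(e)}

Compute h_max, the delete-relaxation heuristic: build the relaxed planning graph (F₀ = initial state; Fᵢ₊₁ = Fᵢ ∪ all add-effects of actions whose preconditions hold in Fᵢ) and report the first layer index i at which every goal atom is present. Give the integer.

2

F0 = init (6 atoms)
F1 = F0 ∪ {at(c), at(e), near(c), near(e)}  (10 atoms)
F2 = F1 ∪ {clear(a), clear(b), holds(c), holds(e)}  (14 atoms)
goal ⊆ F2  ⇒  h_max = 2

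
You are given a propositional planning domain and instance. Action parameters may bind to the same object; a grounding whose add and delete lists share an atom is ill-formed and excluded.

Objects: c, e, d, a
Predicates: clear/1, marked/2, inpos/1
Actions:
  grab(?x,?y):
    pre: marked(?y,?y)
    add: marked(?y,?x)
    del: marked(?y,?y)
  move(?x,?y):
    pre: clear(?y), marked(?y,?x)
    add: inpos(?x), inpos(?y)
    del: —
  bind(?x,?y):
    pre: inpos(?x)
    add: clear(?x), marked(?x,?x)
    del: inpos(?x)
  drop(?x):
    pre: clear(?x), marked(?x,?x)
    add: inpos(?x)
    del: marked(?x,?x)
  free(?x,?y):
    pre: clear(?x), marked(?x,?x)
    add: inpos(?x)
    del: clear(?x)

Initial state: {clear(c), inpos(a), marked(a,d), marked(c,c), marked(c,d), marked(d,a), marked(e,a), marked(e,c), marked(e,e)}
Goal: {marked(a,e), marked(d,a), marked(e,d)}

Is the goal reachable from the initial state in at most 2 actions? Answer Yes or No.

No

1. grab(d,e)  →  {clear(c), inpos(a), marked(a,d), marked(c,c), marked(c,d), marked(d,a), marked(e,a), marked(e,c), marked(e,d)}
2. bind(a,c)  →  {clear(a), clear(c), marked(a,a), marked(a,d), marked(c,c), marked(c,d), marked(d,a), marked(e,a), marked(e,c), marked(e,d)}
3. grab(e,a)  →  {clear(a), clear(c), marked(a,d), marked(a,e), marked(c,c), marked(c,d), marked(d,a), marked(e,a), marked(e,c), marked(e,d)}
optimal plan length = 3; 3 > 2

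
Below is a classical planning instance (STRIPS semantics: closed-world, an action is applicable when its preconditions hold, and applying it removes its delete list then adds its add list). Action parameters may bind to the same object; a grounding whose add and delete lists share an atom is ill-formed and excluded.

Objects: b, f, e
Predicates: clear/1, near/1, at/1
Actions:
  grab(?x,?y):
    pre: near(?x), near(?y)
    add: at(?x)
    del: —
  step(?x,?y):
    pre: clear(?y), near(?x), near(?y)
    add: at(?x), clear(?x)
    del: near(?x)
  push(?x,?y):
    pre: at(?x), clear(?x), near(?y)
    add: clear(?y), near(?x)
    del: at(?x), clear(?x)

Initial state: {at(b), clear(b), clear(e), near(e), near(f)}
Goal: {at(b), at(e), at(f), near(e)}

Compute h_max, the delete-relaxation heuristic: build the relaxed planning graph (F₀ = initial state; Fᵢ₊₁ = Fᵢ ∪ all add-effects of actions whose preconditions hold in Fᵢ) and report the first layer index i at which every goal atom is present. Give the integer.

1

F0 = init (5 atoms)
F1 = F0 ∪ {at(e), at(f), clear(f), near(b)}  (9 atoms)
goal ⊆ F1  ⇒  h_max = 1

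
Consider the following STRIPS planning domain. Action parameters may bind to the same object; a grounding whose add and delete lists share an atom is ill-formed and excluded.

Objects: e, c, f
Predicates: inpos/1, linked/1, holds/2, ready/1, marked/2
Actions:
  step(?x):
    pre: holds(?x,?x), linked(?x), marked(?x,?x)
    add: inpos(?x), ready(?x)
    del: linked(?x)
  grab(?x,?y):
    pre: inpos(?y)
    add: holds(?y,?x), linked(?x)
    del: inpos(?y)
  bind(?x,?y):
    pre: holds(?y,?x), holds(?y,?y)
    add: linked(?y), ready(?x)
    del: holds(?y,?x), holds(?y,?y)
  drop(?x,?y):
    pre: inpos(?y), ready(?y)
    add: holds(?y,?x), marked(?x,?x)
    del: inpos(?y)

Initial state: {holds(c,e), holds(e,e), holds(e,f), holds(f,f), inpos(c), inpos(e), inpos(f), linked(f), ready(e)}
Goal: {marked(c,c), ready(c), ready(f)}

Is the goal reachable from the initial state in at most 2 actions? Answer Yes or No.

1. bind(f,e)  →  {holds(c,e), holds(f,f), inpos(c), inpos(e), inpos(f), linked(e), linked(f), ready(e), ready(f)}
2. drop(c,f)  →  {holds(c,e), holds(f,c), holds(f,f), inpos(c), inpos(e), linked(e), linked(f), marked(c,c), ready(e), ready(f)}
3. bind(c,f)  →  {holds(c,e), inpos(c), inpos(e), linked(e), linked(f), marked(c,c), ready(c), ready(e), ready(f)}
optimal plan length = 3; 3 > 2

No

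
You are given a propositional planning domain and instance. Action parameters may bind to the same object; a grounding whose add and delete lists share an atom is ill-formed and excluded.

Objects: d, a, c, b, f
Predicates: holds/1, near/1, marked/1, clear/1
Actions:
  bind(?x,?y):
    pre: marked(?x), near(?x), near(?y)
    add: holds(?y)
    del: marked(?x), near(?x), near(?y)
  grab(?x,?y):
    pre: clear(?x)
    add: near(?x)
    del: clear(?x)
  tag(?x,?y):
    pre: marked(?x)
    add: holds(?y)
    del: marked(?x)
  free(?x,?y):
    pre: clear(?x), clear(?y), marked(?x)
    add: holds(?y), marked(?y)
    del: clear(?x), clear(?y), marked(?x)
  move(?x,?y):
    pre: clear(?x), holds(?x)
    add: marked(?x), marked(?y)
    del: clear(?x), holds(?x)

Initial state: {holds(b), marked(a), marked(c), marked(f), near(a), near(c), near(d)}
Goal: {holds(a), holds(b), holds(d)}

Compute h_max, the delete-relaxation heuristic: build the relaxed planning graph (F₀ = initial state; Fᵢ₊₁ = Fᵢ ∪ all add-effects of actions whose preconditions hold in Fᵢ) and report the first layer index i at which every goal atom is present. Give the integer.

F0 = init (7 atoms)
F1 = F0 ∪ {holds(a), holds(c), holds(d), holds(f)}  (11 atoms)
goal ⊆ F1  ⇒  h_max = 1

1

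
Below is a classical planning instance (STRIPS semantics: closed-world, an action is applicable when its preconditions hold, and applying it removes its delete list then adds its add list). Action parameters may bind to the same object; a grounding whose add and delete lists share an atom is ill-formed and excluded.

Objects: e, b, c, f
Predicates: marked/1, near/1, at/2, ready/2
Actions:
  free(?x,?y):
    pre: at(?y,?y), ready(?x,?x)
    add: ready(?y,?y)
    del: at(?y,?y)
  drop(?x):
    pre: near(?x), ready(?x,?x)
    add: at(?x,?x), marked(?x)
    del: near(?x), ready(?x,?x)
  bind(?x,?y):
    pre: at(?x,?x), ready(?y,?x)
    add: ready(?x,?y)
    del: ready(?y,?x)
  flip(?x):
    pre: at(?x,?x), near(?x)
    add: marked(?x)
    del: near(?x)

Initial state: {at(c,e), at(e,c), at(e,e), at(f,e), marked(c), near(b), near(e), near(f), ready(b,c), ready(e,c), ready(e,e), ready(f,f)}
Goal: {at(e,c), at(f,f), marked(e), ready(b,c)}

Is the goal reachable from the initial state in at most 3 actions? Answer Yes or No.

1. drop(e)  →  {at(c,e), at(e,c), at(e,e), at(f,e), marked(c), marked(e), near(b), near(f), ready(b,c), ready(e,c), ready(f,f)}
2. drop(f)  →  {at(c,e), at(e,c), at(e,e), at(f,e), at(f,f), marked(c), marked(e), marked(f), near(b), ready(b,c), ready(e,c)}
optimal plan length = 2; 2 ≤ 3

Yes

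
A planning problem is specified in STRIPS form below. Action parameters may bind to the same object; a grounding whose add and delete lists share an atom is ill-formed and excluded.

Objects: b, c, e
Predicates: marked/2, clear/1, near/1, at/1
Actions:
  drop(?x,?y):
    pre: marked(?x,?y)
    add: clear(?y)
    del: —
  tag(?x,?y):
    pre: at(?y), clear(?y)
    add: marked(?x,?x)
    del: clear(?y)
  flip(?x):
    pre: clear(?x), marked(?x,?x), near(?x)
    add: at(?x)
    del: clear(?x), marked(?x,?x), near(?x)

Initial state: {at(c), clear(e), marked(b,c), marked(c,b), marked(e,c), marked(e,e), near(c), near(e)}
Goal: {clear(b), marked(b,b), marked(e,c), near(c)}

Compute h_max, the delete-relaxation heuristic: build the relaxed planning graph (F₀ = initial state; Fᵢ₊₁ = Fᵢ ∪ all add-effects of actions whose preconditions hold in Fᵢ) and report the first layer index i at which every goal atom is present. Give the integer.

F0 = init (8 atoms)
F1 = F0 ∪ {at(e), clear(b), clear(c)}  (11 atoms)
F2 = F1 ∪ {marked(b,b), marked(c,c)}  (13 atoms)
goal ⊆ F2  ⇒  h_max = 2

2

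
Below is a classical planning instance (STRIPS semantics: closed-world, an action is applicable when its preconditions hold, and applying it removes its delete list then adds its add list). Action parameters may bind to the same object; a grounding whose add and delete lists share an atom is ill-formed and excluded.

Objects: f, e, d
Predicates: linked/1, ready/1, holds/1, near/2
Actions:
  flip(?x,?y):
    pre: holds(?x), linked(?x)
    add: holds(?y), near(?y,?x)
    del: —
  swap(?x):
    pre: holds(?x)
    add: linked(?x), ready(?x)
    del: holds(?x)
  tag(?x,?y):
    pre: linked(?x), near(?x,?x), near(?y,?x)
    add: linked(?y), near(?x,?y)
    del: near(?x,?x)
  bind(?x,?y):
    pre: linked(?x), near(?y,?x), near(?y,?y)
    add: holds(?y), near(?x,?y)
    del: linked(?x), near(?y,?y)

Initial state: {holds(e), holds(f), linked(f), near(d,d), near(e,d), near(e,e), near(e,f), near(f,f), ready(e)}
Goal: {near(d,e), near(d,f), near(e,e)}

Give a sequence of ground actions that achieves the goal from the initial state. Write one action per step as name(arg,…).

1. flip(f,d)  →  {holds(d), holds(e), holds(f), linked(f), near(d,d), near(d,f), near(e,d), near(e,e), near(e,f), near(f,f), ready(e)}
2. swap(d)  →  {holds(e), holds(f), linked(d), linked(f), near(d,d), near(d,f), near(e,d), near(e,e), near(e,f), near(f,f), ready(d), ready(e)}
3. tag(d,e)  →  {holds(e), holds(f), linked(d), linked(e), linked(f), near(d,e), near(d,f), near(e,d), near(e,e), near(e,f), near(f,f), ready(d), ready(e)}

flip(f,d); swap(d); tag(d,e)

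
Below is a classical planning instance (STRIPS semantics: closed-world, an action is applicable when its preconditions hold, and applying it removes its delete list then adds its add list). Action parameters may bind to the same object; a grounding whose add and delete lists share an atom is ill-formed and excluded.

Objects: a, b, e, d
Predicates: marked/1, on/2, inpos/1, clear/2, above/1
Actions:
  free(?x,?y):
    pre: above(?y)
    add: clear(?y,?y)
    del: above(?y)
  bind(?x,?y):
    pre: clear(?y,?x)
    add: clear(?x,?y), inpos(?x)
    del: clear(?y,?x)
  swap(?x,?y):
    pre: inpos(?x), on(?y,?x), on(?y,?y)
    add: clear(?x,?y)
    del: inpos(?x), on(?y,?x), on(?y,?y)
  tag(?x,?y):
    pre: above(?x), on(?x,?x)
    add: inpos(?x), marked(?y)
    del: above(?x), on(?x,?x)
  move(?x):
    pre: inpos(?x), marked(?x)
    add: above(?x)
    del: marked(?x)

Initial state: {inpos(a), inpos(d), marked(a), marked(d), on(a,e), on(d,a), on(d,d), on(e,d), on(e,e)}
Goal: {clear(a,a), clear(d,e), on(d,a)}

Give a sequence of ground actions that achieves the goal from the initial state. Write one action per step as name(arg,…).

swap(d,e); move(a); free(a,a)

1. swap(d,e)  →  {clear(d,e), inpos(a), marked(a), marked(d), on(a,e), on(d,a), on(d,d)}
2. move(a)  →  {above(a), clear(d,e), inpos(a), marked(d), on(a,e), on(d,a), on(d,d)}
3. free(a,a)  →  {clear(a,a), clear(d,e), inpos(a), marked(d), on(a,e), on(d,a), on(d,d)}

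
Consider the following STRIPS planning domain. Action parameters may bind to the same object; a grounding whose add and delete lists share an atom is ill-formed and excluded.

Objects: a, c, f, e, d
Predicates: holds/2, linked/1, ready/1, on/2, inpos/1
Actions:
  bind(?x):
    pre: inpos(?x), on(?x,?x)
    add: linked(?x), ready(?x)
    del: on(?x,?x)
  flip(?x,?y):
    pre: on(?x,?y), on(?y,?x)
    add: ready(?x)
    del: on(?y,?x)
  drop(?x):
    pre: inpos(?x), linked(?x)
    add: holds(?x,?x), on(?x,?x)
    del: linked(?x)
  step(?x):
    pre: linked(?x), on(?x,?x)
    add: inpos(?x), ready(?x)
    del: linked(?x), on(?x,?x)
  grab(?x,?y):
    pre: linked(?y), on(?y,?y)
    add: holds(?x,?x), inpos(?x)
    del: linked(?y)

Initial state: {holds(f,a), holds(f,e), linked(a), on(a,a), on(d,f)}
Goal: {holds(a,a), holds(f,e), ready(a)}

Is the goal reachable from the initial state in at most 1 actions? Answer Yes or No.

No

1. grab(a,a)  →  {holds(a,a), holds(f,a), holds(f,e), inpos(a), on(a,a), on(d,f)}
2. bind(a)  →  {holds(a,a), holds(f,a), holds(f,e), inpos(a), linked(a), on(d,f), ready(a)}
optimal plan length = 2; 2 > 1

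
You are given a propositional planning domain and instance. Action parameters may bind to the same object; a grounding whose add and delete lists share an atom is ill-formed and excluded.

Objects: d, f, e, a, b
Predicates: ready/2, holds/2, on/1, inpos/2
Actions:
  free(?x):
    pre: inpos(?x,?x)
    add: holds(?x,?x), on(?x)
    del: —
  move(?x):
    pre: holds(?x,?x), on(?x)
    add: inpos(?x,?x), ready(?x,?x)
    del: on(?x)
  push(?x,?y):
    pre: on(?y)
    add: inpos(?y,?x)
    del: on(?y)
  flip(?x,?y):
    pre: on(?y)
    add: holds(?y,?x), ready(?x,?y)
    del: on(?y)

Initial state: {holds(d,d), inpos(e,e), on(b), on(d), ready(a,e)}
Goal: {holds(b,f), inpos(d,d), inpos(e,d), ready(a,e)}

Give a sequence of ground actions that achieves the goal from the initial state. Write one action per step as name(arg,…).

1. free(e)  →  {holds(d,d), holds(e,e), inpos(e,e), on(b), on(d), on(e), ready(a,e)}
2. move(d)  →  {holds(d,d), holds(e,e), inpos(d,d), inpos(e,e), on(b), on(e), ready(a,e), ready(d,d)}
3. push(d,e)  →  {holds(d,d), holds(e,e), inpos(d,d), inpos(e,d), inpos(e,e), on(b), ready(a,e), ready(d,d)}
4. flip(f,b)  →  {holds(b,f), holds(d,d), holds(e,e), inpos(d,d), inpos(e,d), inpos(e,e), ready(a,e), ready(d,d), ready(f,b)}

free(e); move(d); push(d,e); flip(f,b)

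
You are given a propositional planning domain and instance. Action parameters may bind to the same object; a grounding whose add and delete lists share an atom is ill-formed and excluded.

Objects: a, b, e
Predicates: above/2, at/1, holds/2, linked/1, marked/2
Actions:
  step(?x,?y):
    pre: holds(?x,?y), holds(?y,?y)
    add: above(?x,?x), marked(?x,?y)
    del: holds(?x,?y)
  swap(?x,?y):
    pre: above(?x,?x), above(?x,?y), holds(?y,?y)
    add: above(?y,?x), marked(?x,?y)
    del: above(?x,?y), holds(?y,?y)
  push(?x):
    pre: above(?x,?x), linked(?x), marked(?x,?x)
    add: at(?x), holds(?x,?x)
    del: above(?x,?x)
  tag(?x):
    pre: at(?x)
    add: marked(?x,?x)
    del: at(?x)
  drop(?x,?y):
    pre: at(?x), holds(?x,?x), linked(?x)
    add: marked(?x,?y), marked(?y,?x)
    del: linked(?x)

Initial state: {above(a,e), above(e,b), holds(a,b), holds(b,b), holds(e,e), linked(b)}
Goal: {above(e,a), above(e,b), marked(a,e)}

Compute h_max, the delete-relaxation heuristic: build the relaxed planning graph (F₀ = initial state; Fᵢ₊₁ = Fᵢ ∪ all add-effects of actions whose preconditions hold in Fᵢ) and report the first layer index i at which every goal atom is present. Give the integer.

F0 = init (6 atoms)
F1 = F0 ∪ {above(a,a), above(b,b), above(e,e), marked(a,b), marked(b,b), marked(e,e)}  (12 atoms)
F2 = F1 ∪ {above(b,e), above(e,a), at(b), marked(a,e), marked(e,b)}  (17 atoms)
goal ⊆ F2  ⇒  h_max = 2

2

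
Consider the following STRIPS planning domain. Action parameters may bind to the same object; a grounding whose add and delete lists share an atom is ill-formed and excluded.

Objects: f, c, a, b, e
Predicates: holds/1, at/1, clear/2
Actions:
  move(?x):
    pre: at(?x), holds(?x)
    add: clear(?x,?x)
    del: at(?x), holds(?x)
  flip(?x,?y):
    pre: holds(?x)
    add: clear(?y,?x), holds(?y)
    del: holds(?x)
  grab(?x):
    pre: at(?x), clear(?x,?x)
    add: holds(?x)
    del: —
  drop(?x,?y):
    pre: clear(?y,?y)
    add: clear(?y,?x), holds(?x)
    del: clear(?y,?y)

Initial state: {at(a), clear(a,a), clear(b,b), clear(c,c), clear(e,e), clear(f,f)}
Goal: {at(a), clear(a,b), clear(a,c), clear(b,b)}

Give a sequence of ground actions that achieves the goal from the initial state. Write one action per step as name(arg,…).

drop(c,f); flip(c,a); drop(b,a)

1. drop(c,f)  →  {at(a), clear(a,a), clear(b,b), clear(c,c), clear(e,e), clear(f,c), holds(c)}
2. flip(c,a)  →  {at(a), clear(a,a), clear(a,c), clear(b,b), clear(c,c), clear(e,e), clear(f,c), holds(a)}
3. drop(b,a)  →  {at(a), clear(a,b), clear(a,c), clear(b,b), clear(c,c), clear(e,e), clear(f,c), holds(a), holds(b)}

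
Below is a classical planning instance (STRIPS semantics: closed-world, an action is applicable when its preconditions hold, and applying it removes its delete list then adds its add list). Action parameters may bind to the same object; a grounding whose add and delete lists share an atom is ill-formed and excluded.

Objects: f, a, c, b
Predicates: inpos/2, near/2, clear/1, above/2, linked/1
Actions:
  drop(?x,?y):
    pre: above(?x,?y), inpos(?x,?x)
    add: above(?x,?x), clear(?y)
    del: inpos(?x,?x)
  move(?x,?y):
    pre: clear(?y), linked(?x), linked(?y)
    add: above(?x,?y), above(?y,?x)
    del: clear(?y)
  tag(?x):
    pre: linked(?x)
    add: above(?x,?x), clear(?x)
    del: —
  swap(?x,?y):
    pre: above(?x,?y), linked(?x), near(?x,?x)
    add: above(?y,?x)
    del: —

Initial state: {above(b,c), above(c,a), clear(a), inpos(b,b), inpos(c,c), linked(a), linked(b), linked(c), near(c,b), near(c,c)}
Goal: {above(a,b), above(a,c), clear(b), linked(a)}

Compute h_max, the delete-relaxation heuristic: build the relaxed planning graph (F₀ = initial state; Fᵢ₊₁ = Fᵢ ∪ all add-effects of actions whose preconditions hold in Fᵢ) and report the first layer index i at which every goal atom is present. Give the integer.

1

F0 = init (10 atoms)
F1 = F0 ∪ {above(a,a), above(a,b), above(a,c), above(b,a), above(b,b), above(c,c), clear(b), clear(c)}  (18 atoms)
goal ⊆ F1  ⇒  h_max = 1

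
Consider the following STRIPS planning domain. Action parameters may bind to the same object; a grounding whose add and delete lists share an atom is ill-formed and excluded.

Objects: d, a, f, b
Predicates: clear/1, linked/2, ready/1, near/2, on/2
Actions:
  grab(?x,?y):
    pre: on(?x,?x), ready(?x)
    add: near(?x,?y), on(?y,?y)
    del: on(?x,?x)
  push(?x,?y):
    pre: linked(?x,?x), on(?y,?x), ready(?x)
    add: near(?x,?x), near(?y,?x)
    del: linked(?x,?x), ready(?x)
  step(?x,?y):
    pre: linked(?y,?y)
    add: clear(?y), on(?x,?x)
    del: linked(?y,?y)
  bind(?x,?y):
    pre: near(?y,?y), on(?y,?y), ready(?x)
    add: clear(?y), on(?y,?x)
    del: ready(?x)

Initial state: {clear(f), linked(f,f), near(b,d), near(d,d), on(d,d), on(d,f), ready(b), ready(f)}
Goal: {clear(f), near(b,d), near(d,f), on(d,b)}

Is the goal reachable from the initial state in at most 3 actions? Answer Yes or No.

Yes

1. push(f,d)  →  {clear(f), near(b,d), near(d,d), near(d,f), near(f,f), on(d,d), on(d,f), ready(b)}
2. bind(b,d)  →  {clear(d), clear(f), near(b,d), near(d,d), near(d,f), near(f,f), on(d,b), on(d,d), on(d,f)}
optimal plan length = 2; 2 ≤ 3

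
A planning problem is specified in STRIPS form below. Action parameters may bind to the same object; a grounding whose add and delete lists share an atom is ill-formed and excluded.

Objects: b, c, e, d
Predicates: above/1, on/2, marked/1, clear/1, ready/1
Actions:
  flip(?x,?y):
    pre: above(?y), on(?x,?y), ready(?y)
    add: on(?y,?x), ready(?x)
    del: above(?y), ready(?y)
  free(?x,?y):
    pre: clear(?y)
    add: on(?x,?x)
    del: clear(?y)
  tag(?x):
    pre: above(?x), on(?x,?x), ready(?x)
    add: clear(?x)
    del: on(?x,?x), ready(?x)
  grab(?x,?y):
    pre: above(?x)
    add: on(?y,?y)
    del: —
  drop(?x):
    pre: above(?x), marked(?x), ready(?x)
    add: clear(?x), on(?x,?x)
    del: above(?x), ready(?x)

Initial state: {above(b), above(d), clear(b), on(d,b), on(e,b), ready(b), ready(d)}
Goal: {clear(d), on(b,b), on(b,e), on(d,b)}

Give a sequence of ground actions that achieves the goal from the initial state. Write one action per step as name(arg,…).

1. flip(e,b)  →  {above(d), clear(b), on(b,e), on(d,b), on(e,b), ready(d), ready(e)}
2. free(b,b)  →  {above(d), on(b,b), on(b,e), on(d,b), on(e,b), ready(d), ready(e)}
3. grab(d,d)  →  {above(d), on(b,b), on(b,e), on(d,b), on(d,d), on(e,b), ready(d), ready(e)}
4. tag(d)  →  {above(d), clear(d), on(b,b), on(b,e), on(d,b), on(e,b), ready(e)}

flip(e,b); free(b,b); grab(d,d); tag(d)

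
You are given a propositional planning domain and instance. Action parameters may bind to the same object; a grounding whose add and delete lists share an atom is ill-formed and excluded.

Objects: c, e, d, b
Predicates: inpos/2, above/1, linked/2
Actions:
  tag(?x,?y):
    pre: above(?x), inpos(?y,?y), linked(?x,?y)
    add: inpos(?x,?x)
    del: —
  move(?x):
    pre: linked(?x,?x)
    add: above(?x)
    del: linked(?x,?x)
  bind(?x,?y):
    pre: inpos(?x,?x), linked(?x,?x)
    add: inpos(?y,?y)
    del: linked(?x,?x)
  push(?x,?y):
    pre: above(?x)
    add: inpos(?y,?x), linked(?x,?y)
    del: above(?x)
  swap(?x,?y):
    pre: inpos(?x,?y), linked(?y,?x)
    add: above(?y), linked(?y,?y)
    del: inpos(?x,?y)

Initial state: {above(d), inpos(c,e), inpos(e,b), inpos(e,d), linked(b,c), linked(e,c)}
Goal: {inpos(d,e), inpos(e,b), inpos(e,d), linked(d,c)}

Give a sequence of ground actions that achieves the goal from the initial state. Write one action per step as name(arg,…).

1. push(d,c)  →  {inpos(c,d), inpos(c,e), inpos(e,b), inpos(e,d), linked(b,c), linked(d,c), linked(e,c)}
2. swap(c,e)  →  {above(e), inpos(c,d), inpos(e,b), inpos(e,d), linked(b,c), linked(d,c), linked(e,c), linked(e,e)}
3. push(e,d)  →  {inpos(c,d), inpos(d,e), inpos(e,b), inpos(e,d), linked(b,c), linked(d,c), linked(e,c), linked(e,d), linked(e,e)}

push(d,c); swap(c,e); push(e,d)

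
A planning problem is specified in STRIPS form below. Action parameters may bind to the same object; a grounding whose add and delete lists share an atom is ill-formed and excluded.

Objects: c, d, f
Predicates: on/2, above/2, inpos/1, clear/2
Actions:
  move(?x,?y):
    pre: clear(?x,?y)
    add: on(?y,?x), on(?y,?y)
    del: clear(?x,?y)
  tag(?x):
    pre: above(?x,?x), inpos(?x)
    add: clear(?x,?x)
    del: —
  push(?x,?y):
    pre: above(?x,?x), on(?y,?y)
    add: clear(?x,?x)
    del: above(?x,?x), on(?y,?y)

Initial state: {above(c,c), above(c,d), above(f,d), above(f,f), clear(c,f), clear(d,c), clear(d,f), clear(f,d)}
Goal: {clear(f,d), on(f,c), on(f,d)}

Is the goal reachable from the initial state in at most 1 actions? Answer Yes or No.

1. move(c,f)  →  {above(c,c), above(c,d), above(f,d), above(f,f), clear(d,c), clear(d,f), clear(f,d), on(f,c), on(f,f)}
2. move(d,f)  →  {above(c,c), above(c,d), above(f,d), above(f,f), clear(d,c), clear(f,d), on(f,c), on(f,d), on(f,f)}
optimal plan length = 2; 2 > 1

No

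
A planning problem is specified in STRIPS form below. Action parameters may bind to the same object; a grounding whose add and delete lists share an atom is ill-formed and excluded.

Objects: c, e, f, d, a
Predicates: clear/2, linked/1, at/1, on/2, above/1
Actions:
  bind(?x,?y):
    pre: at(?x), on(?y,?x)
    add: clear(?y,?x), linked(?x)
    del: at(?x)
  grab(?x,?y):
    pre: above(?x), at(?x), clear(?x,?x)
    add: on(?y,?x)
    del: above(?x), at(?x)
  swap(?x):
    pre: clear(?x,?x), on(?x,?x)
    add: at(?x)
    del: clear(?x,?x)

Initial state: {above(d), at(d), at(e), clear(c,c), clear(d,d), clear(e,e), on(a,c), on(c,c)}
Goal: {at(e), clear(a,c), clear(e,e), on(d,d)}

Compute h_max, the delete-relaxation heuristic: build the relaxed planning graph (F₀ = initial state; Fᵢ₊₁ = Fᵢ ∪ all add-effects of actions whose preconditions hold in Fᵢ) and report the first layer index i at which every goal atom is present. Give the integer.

F0 = init (8 atoms)
F1 = F0 ∪ {at(c), on(a,d), on(c,d), on(d,d), on(e,d), on(f,d)}  (14 atoms)
F2 = F1 ∪ {clear(a,c), clear(a,d), clear(c,d), clear(e,d), clear(f,d), linked(c), linked(d)}  (21 atoms)
goal ⊆ F2  ⇒  h_max = 2

2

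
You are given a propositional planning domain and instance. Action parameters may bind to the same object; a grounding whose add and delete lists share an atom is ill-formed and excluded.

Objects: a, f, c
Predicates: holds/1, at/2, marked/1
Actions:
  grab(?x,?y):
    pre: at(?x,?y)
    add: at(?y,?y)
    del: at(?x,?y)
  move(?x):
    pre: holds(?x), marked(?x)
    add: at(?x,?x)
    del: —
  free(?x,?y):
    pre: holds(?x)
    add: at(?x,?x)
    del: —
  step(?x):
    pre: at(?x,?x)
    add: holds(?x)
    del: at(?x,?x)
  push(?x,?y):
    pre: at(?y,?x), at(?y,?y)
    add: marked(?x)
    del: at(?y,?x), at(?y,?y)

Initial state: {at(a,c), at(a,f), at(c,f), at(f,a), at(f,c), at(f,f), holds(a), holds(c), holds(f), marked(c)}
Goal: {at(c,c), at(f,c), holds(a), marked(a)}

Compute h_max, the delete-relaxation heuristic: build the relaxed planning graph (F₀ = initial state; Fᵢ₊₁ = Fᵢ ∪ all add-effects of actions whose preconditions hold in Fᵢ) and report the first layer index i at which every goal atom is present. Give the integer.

1

F0 = init (10 atoms)
F1 = F0 ∪ {at(a,a), at(c,c), marked(a), marked(f)}  (14 atoms)
goal ⊆ F1  ⇒  h_max = 1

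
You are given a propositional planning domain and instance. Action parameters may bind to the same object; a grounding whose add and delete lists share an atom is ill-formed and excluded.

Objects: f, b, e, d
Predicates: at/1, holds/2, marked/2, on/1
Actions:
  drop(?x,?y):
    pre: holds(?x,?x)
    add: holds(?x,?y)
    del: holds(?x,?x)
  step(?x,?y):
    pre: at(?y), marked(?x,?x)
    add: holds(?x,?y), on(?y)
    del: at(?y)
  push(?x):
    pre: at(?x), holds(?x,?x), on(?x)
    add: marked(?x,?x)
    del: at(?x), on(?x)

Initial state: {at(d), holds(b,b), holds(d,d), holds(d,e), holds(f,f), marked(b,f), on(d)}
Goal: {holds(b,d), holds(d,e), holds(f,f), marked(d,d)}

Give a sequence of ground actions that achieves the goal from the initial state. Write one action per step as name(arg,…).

drop(b,d); push(d)

1. drop(b,d)  →  {at(d), holds(b,d), holds(d,d), holds(d,e), holds(f,f), marked(b,f), on(d)}
2. push(d)  →  {holds(b,d), holds(d,d), holds(d,e), holds(f,f), marked(b,f), marked(d,d)}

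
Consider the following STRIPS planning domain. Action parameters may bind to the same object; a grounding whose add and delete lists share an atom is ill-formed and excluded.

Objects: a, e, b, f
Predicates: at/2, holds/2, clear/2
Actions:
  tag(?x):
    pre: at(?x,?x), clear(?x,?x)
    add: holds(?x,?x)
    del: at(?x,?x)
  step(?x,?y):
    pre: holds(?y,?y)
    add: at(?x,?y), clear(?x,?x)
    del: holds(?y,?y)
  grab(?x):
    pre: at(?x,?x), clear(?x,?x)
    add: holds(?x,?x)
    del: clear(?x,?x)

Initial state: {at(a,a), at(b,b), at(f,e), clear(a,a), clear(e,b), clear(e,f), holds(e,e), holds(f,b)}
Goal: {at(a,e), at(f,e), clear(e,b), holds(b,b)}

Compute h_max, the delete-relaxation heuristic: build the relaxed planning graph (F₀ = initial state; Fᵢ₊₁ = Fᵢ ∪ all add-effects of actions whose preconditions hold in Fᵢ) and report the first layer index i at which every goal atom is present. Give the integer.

2

F0 = init (8 atoms)
F1 = F0 ∪ {at(a,e), at(b,e), at(e,e), clear(b,b), clear(e,e), clear(f,f), holds(a,a)}  (15 atoms)
F2 = F1 ∪ {at(b,a), at(e,a), at(f,a), holds(b,b)}  (19 atoms)
goal ⊆ F2  ⇒  h_max = 2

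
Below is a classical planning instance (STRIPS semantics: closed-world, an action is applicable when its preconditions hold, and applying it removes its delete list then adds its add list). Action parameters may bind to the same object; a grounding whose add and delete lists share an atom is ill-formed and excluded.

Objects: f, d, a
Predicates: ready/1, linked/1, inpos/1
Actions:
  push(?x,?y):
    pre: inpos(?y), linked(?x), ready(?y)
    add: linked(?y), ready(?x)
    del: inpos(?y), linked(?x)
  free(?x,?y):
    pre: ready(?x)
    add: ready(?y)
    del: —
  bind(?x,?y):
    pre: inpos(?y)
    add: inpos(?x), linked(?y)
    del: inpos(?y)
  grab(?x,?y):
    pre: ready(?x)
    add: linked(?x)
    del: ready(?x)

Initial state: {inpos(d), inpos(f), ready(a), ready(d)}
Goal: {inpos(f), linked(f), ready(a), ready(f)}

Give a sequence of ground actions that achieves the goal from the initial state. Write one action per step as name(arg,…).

free(d,f); bind(d,f); bind(f,d)

1. free(d,f)  →  {inpos(d), inpos(f), ready(a), ready(d), ready(f)}
2. bind(d,f)  →  {inpos(d), linked(f), ready(a), ready(d), ready(f)}
3. bind(f,d)  →  {inpos(f), linked(d), linked(f), ready(a), ready(d), ready(f)}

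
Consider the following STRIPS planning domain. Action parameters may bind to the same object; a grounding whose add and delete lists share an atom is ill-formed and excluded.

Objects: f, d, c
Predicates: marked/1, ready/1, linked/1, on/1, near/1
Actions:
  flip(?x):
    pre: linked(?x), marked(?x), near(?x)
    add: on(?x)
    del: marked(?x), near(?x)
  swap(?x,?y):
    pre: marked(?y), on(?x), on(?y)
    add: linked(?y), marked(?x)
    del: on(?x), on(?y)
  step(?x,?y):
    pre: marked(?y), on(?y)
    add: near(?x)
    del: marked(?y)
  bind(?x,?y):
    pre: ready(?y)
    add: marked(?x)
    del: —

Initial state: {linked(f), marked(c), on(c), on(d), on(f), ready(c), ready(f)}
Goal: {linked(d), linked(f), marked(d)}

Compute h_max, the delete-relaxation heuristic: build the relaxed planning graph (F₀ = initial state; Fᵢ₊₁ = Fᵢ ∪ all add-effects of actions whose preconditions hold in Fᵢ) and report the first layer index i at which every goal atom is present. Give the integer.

2

F0 = init (7 atoms)
F1 = F0 ∪ {linked(c), marked(d), marked(f), near(c), near(d), near(f)}  (13 atoms)
F2 = F1 ∪ {linked(d)}  (14 atoms)
goal ⊆ F2  ⇒  h_max = 2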